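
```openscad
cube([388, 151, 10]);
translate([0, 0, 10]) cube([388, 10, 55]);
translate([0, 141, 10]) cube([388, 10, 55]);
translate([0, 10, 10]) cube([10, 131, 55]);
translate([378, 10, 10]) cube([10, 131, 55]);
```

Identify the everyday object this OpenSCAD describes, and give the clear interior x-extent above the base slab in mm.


An open box. The internal width is 368 mm.

A 388×151 base slab with four walls standing on it — an open box. The base is 388 mm wide and the walls are 10 mm thick, so the internal width is 388 − 2 × 10 = 368 mm.


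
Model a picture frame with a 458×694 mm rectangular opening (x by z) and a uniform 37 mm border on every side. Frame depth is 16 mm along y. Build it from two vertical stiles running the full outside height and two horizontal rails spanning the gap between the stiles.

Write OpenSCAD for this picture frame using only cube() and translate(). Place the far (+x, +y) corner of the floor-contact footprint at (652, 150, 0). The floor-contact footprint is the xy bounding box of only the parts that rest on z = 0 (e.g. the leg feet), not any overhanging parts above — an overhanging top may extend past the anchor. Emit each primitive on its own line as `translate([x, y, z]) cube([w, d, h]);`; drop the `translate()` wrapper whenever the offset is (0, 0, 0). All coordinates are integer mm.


translate([120, 134, 0]) cube([37, 16, 768]);
translate([615, 134, 0]) cube([37, 16, 768]);
translate([157, 134, 0]) cube([458, 16, 37]);
translate([157, 134, 731]) cube([458, 16, 37]);


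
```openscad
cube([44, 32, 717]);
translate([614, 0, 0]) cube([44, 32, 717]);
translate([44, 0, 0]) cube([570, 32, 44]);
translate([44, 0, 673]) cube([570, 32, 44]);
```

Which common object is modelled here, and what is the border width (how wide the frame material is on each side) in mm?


A picture frame. The border width is 44 mm.

Four thin pieces enclosing a rectangular opening — a picture frame. The two full-height stiles are 717 mm tall; the top rail sits at z = 673 and is 44 mm tall, so the border above the opening is 717 − 673 = 44 mm, matching the stile x-width.


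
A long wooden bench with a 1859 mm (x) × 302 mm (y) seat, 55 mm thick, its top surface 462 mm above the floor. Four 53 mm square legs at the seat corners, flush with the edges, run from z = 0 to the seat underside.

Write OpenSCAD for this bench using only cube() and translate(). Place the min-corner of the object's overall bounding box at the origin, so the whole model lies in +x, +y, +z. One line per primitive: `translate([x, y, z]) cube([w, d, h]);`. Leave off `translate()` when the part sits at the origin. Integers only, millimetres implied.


// leg_h = 462 − 55 = 407
translate([0, 0, 407]) cube([1859, 302, 55]);
cube([53, 53, 407]);
translate([0, 249, 0]) cube([53, 53, 407]);
translate([1806, 0, 0]) cube([53, 53, 407]);
translate([1806, 249, 0]) cube([53, 53, 407]);


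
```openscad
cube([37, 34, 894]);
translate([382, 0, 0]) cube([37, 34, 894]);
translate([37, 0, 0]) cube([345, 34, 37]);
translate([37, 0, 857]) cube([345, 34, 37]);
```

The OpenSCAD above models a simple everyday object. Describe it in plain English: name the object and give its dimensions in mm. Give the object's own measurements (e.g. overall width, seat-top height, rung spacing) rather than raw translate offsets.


A rectangular picture frame lying in the x–z plane (depth along y). The opening is 345 mm wide (x) by 820 mm tall (z), surrounded by a border 37 mm wide on all four sides. The frame is 34 mm deep and is made of two full-height vertical stiles with two horizontal rails fitted between them.


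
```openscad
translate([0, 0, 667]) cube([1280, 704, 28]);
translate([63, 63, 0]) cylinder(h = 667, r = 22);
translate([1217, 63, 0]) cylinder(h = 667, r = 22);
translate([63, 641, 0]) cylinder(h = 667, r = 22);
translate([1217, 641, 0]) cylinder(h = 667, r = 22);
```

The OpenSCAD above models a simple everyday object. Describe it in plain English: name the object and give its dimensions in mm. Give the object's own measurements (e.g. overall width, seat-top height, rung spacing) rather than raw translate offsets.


A table: top 1280 mm (x) × 704 mm (y), 28 mm thick, upper face at z = 695 mm, on four round legs of 44 mm diameter, each leg's bounding box inset 41 mm from the nearest pair of top edges from z = 0 to the bottom of the top.


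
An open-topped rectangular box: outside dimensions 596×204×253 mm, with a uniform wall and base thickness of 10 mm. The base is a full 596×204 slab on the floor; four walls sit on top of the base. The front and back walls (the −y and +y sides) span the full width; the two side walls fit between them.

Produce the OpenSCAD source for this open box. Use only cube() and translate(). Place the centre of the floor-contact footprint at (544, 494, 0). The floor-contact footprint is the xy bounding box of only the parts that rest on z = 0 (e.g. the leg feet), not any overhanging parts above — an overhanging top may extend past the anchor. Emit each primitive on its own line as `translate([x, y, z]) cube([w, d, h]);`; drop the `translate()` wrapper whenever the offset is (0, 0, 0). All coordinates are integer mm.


translate([246, 392, 0]) cube([596, 204, 10]);
translate([246, 392, 10]) cube([596, 10, 243]);
translate([246, 586, 10]) cube([596, 10, 243]);
translate([246, 402, 10]) cube([10, 184, 243]);
translate([832, 402, 10]) cube([10, 184, 243]);


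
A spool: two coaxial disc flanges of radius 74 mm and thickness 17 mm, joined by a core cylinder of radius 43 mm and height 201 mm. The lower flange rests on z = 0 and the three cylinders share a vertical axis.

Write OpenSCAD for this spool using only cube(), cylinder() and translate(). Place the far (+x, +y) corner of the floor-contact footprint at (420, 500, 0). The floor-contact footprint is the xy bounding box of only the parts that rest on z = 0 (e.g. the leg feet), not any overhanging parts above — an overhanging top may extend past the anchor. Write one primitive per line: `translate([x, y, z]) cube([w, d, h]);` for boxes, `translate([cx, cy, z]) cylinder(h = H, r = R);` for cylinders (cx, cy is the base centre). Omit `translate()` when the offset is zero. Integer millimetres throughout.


translate([346, 426, 0]) cylinder(h = 17, r = 74);
translate([346, 426, 17]) cylinder(h = 201, r = 43);
translate([346, 426, 218]) cylinder(h = 17, r = 74);


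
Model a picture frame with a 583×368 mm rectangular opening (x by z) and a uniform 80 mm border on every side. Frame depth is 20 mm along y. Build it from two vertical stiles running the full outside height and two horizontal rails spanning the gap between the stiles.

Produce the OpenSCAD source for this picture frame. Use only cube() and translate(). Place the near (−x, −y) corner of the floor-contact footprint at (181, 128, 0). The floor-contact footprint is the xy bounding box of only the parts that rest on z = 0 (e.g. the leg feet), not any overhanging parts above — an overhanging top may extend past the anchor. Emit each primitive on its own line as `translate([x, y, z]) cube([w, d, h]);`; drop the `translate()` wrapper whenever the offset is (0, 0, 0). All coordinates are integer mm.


translate([181, 128, 0]) cube([80, 20, 528]);
translate([844, 128, 0]) cube([80, 20, 528]);
translate([261, 128, 0]) cube([583, 20, 80]);
translate([261, 128, 448]) cube([583, 20, 80]);


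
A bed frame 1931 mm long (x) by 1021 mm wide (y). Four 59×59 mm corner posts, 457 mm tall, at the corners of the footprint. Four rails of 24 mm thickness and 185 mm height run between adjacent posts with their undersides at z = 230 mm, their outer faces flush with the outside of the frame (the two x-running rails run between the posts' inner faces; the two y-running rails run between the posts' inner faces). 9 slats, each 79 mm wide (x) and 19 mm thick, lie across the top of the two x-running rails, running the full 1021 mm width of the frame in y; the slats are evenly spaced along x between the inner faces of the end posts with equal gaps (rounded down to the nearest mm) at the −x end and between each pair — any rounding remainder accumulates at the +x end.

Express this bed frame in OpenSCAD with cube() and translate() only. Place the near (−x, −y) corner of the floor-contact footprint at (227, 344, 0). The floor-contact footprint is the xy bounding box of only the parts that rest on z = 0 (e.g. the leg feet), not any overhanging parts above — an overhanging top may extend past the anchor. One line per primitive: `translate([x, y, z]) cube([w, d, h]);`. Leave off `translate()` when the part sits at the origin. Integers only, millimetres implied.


translate([227, 344, 0]) cube([59, 59, 457]);
translate([227, 1306, 0]) cube([59, 59, 457]);
translate([2099, 344, 0]) cube([59, 59, 457]);
translate([2099, 1306, 0]) cube([59, 59, 457]);
translate([286, 344, 230]) cube([1813, 24, 185]);
translate([286, 1341, 230]) cube([1813, 24, 185]);
translate([227, 403, 230]) cube([24, 903, 185]);
translate([2134, 403, 230]) cube([24, 903, 185]);
translate([396, 344, 415]) cube([79, 1021, 19]);
translate([585, 344, 415]) cube([79, 1021, 19]);
translate([774, 344, 415]) cube([79, 1021, 19]);
translate([963, 344, 415]) cube([79, 1021, 19]);
translate([1152, 344, 415]) cube([79, 1021, 19]);
translate([1341, 344, 415]) cube([79, 1021, 19]);
translate([1530, 344, 415]) cube([79, 1021, 19]);
translate([1719, 344, 415]) cube([79, 1021, 19]);
translate([1908, 344, 415]) cube([79, 1021, 19]);


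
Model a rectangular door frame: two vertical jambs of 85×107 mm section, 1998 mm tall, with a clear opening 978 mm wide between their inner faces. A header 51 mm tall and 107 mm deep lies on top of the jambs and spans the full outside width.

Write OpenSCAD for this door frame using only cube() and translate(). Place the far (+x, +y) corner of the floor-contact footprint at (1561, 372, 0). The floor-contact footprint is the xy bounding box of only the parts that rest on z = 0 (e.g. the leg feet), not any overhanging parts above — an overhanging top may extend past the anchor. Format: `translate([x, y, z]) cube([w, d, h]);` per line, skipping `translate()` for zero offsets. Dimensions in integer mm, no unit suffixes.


translate([413, 265, 0]) cube([85, 107, 1998]);
translate([1476, 265, 0]) cube([85, 107, 1998]);
translate([413, 265, 1998]) cube([1148, 107, 51]);


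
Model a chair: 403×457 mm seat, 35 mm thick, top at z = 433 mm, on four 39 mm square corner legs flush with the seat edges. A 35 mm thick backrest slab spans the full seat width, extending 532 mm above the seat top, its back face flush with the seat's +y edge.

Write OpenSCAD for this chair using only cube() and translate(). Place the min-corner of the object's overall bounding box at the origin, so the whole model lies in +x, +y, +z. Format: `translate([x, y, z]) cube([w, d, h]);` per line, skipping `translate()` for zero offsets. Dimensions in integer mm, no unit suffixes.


// leg_h = 433 - 35 = 398
translate([0, 0, 398]) cube([403, 457, 35]);
cube([39, 39, 398]);
translate([364, 0, 0]) cube([39, 39, 398]);
translate([0, 418, 0]) cube([39, 39, 398]);
translate([364, 418, 0]) cube([39, 39, 398]);
translate([0, 422, 433]) cube([403, 35, 532]);


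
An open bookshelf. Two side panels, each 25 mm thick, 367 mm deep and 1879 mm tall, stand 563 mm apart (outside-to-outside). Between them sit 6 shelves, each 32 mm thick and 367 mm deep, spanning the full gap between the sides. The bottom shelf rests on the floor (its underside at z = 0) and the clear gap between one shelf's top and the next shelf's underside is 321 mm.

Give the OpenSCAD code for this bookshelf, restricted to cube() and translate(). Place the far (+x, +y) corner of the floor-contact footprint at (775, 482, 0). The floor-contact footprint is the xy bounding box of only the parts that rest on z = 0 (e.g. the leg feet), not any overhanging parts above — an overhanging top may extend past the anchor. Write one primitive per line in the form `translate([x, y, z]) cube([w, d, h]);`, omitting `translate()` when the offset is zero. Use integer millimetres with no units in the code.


translate([212, 115, 0]) cube([25, 367, 1879]);
translate([750, 115, 0]) cube([25, 367, 1879]);
translate([237, 115, 0]) cube([513, 367, 32]);
translate([237, 115, 353]) cube([513, 367, 32]);
translate([237, 115, 706]) cube([513, 367, 32]);
translate([237, 115, 1059]) cube([513, 367, 32]);
translate([237, 115, 1412]) cube([513, 367, 32]);
translate([237, 115, 1765]) cube([513, 367, 32]);


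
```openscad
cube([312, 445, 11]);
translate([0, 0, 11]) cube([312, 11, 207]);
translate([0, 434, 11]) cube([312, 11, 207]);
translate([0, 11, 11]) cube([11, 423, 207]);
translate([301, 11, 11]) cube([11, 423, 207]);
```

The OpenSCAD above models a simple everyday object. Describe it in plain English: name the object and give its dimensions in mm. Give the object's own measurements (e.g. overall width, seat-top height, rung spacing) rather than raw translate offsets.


An open-topped rectangular box: outside dimensions 312×445×218 mm, with a uniform wall and base thickness of 11 mm. The base is a full 312×445 slab on the floor; four walls sit on top of the base. The front and back walls (the −y and +y sides) span the full width; the two side walls fit between them.


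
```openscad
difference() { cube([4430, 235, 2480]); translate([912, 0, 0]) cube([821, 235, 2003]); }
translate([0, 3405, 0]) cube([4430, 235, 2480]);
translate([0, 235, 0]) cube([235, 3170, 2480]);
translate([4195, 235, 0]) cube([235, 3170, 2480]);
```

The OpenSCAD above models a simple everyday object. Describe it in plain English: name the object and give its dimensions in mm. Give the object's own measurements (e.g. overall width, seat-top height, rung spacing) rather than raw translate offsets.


A single room: four walls, each 2480 mm tall and 235 mm thick, enclosing an outside footprint 4430×3640 mm (x × y), no floor or roof. The front and back walls (−y and +y sides) run the full x-width; the side walls fit between their inner faces. A door opening 821 mm wide and 2003 mm tall is cut through the front wall from the floor up, its −x edge 912 mm from the wall's −x end.


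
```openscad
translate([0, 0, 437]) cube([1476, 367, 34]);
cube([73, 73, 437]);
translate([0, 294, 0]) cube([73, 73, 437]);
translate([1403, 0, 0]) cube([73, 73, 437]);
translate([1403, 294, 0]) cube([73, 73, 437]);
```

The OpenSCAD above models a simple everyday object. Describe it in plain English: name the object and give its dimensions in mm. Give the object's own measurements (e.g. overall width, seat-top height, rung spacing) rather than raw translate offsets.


A long wooden bench with a 1476 mm (x) × 367 mm (y) seat, 34 mm thick, its top surface 471 mm above the floor. Four 73 mm square legs at the seat corners, flush with the edges, run from z = 0 to the seat underside.


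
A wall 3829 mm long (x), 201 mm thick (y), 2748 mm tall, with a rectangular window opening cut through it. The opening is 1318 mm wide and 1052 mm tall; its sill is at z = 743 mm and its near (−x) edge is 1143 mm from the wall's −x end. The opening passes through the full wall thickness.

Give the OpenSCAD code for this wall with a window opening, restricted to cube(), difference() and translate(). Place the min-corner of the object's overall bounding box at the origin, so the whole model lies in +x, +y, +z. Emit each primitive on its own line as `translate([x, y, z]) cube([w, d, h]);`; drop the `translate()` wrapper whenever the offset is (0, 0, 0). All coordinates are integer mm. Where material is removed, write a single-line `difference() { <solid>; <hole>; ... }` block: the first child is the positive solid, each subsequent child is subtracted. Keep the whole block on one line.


difference() { cube([3829, 201, 2748]); translate([1143, 0, 743]) cube([1318, 201, 1052]); }


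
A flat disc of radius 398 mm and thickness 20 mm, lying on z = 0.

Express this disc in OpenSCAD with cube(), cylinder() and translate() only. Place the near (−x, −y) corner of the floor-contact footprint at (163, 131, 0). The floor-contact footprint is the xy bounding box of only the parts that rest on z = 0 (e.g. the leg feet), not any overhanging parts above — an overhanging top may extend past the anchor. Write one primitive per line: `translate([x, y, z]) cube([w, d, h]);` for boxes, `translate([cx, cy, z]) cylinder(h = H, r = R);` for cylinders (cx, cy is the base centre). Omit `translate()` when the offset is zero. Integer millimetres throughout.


translate([561, 529, 0]) cylinder(h = 20, r = 398);


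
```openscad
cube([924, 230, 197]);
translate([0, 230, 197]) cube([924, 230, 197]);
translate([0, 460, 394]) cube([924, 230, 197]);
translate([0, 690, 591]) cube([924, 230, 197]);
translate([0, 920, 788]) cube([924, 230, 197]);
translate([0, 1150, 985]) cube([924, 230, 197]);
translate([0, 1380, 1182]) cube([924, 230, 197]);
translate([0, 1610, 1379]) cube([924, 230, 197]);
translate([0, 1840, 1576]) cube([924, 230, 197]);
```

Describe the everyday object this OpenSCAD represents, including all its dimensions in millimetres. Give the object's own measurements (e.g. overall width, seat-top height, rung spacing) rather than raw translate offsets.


A straight staircase of 9 solid steps. Each step is 924 mm wide (x), 230 mm deep (y, the going) and 197 mm tall (the rise). The first step rests on the floor; each subsequent step sits one going further in +y and one rise higher in +z, directly behind and above the previous step with no overlap.


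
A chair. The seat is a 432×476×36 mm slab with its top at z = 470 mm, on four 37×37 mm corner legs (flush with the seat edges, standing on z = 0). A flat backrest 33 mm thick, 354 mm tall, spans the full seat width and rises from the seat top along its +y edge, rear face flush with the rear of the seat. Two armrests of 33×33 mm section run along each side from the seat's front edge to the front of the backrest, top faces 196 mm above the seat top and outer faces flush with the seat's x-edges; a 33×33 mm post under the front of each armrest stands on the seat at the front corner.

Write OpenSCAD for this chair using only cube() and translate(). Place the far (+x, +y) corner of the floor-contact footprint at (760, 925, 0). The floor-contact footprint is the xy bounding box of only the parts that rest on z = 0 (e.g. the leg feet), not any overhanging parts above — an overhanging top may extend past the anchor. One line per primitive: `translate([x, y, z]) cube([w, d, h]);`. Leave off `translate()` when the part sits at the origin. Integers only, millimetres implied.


translate([328, 449, 434]) cube([432, 476, 36]);
translate([328, 449, 0]) cube([37, 37, 434]);
translate([723, 449, 0]) cube([37, 37, 434]);
translate([328, 888, 0]) cube([37, 37, 434]);
translate([723, 888, 0]) cube([37, 37, 434]);
translate([328, 892, 470]) cube([432, 33, 354]);
translate([328, 449, 633]) cube([33, 443, 33]);
translate([727, 449, 633]) cube([33, 443, 33]);
translate([328, 449, 470]) cube([33, 33, 163]);
translate([727, 449, 470]) cube([33, 33, 163]);


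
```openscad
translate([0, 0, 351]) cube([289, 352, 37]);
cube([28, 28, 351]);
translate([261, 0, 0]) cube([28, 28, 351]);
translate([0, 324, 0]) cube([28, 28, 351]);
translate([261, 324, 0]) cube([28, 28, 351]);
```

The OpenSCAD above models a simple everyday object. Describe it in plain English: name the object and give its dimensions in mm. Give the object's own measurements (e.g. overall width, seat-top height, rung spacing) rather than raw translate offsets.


A simple wooden stool: a rectangular seat 289 mm (x) by 352 mm (y), 37 mm thick, top face at z = 388 mm, on four square legs, each 28×28 mm in cross-section. The legs rest on z = 0, each flush with a corner of the seat.


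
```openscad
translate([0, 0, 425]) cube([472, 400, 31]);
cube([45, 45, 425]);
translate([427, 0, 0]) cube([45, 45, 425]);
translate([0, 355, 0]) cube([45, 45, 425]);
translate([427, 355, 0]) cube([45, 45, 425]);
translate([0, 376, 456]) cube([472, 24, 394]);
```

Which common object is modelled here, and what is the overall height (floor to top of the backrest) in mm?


A chair. The overall height is 850 mm.

A slab on four corner posts with a tall panel at the back — a chair. The seat slab sits at z = 425 with thickness 31, and the 394 mm backrest starts at the seat top, so the overall height is 425 + 31 + 394 = 850 mm.


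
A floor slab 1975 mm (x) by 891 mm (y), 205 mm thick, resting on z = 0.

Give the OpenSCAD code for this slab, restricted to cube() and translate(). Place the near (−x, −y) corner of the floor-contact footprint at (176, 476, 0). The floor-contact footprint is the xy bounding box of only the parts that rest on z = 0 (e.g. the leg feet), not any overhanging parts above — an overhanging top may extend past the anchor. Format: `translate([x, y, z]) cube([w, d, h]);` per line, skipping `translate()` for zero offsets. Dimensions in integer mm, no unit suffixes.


translate([176, 476, 0]) cube([1975, 891, 205]);


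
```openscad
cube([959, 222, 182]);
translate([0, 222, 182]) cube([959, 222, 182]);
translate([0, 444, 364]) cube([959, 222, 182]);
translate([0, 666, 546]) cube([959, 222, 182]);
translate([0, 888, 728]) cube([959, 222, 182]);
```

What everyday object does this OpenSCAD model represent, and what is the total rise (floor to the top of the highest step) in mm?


A staircase. The total rise is 910 mm.

5 identical blocks, each offset up and back from the previous — a staircase. Each step is 182 mm tall and there are 5 of them, so the total rise is 5 × 182 = 910 mm.


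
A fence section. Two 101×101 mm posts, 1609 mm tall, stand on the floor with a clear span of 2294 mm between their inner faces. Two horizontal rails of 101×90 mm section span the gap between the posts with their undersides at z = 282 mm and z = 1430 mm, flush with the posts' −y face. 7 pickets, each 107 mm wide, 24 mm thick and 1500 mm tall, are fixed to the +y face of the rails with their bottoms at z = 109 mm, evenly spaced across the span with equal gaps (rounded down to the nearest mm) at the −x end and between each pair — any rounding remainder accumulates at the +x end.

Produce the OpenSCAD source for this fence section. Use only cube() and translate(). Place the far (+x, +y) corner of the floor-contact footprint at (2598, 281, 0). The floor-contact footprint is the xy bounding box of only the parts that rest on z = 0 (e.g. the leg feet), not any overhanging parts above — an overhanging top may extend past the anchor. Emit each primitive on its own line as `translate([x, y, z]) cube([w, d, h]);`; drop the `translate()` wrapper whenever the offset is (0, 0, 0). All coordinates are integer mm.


translate([102, 180, 0]) cube([101, 101, 1609]);
translate([2497, 180, 0]) cube([101, 101, 1609]);
translate([203, 180, 282]) cube([2294, 101, 90]);
translate([203, 180, 1430]) cube([2294, 101, 90]);
translate([396, 281, 109]) cube([107, 24, 1500]);
translate([696, 281, 109]) cube([107, 24, 1500]);
translate([996, 281, 109]) cube([107, 24, 1500]);
translate([1296, 281, 109]) cube([107, 24, 1500]);
translate([1596, 281, 109]) cube([107, 24, 1500]);
translate([1896, 281, 109]) cube([107, 24, 1500]);
translate([2196, 281, 109]) cube([107, 24, 1500]);


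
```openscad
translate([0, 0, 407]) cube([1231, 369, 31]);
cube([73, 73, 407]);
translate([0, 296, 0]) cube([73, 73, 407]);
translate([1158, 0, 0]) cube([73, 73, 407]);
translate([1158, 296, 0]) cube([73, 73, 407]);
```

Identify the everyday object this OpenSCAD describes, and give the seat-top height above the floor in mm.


A bench. The seat-top height is 438 mm.

A long slab on four corner posts — a bench. The slab sits at z = 407 with thickness 31, so the top is 407 + 31 = 438 mm.


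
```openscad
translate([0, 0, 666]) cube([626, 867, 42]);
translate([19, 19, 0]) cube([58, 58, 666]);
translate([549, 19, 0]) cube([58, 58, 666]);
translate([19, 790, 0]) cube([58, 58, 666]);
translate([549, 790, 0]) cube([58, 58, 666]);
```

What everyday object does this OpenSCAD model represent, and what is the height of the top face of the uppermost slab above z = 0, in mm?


A table. The table height is 708 mm.

A 626×867×42 slab sits at z = 666 on four 58 mm square posts — a table. The top surface is at 666 + 42 = 708 mm.


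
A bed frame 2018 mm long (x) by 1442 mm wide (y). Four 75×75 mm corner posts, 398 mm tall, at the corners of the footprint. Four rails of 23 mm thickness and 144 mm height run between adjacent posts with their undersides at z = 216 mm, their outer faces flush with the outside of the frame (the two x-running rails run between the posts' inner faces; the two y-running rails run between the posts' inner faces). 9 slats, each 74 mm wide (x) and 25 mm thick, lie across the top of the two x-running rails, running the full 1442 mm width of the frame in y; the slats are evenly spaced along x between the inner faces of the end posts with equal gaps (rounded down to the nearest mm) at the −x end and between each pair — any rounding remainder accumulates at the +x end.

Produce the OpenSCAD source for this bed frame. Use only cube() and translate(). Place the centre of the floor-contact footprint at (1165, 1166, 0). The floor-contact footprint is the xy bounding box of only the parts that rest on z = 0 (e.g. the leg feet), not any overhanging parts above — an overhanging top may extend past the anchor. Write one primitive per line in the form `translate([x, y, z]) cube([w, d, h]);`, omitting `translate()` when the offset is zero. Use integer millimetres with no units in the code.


// slat z = rail_z + rail_h = 216 + 144 = 360
// slat gap = ⌊(1868 − 9·74) / 10⌋ = 120
translate([156, 445, 0]) cube([75, 75, 398]);
translate([156, 1812, 0]) cube([75, 75, 398]);
translate([2099, 445, 0]) cube([75, 75, 398]);
translate([2099, 1812, 0]) cube([75, 75, 398]);
translate([231, 445, 216]) cube([1868, 23, 144]);
translate([231, 1864, 216]) cube([1868, 23, 144]);
translate([156, 520, 216]) cube([23, 1292, 144]);
translate([2151, 520, 216]) cube([23, 1292, 144]);
translate([351, 445, 360]) cube([74, 1442, 25]);
translate([545, 445, 360]) cube([74, 1442, 25]);
translate([739, 445, 360]) cube([74, 1442, 25]);
translate([933, 445, 360]) cube([74, 1442, 25]);
translate([1127, 445, 360]) cube([74, 1442, 25]);
translate([1321, 445, 360]) cube([74, 1442, 25]);
translate([1515, 445, 360]) cube([74, 1442, 25]);
translate([1709, 445, 360]) cube([74, 1442, 25]);
translate([1903, 445, 360]) cube([74, 1442, 25]);


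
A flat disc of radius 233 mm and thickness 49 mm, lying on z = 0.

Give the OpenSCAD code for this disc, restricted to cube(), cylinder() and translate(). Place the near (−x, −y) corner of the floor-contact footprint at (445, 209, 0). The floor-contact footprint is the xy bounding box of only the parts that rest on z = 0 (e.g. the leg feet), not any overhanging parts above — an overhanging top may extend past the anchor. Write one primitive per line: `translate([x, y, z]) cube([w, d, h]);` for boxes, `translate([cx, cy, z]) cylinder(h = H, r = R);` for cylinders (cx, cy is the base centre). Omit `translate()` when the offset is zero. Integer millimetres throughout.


translate([678, 442, 0]) cylinder(h = 49, r = 233);


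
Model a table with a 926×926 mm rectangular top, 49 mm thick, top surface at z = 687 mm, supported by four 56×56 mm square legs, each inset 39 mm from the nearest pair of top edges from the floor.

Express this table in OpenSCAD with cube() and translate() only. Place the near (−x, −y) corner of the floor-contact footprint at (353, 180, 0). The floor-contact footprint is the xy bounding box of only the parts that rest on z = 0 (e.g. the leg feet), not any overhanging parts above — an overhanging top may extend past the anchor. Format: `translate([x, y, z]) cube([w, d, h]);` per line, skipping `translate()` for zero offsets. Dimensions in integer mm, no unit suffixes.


translate([314, 141, 638]) cube([926, 926, 49]);
translate([353, 180, 0]) cube([56, 56, 638]);
translate([1145, 180, 0]) cube([56, 56, 638]);
translate([353, 972, 0]) cube([56, 56, 638]);
translate([1145, 972, 0]) cube([56, 56, 638]);


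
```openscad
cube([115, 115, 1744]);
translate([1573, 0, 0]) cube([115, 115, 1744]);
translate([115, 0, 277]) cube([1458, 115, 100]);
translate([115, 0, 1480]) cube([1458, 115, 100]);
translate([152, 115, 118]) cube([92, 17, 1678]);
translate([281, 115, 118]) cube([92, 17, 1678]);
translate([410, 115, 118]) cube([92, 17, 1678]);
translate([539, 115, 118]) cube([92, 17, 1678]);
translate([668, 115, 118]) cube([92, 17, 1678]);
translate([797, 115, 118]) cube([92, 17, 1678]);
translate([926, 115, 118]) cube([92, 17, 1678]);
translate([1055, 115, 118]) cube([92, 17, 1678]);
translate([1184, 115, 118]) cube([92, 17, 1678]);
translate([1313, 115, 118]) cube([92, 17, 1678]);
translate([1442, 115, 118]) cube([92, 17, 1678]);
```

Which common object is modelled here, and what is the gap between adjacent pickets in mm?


A fence section. The picket gap is 37 mm.

Two posts, two rails, 11 pickets — a fence section. Span 1458 mm holds 11 pickets of 92 mm with 12 equal gaps: ⌊(1458 − 11·92) / 12⌋ = 37 mm.


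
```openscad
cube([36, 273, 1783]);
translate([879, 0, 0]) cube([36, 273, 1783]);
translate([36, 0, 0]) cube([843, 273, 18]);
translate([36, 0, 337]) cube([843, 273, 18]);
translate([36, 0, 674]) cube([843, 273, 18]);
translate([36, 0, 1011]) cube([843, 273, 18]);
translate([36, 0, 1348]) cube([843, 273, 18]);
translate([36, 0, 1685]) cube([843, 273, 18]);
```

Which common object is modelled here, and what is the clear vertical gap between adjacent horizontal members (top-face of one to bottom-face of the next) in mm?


A bookshelf. The clear shelf gap is 319 mm.

Two tall side panels with 6 horizontal boards between them — a bookshelf. The first two shelf undersides are at z = 0 and z = 337; with shelf thickness 18, the clear gap is 337 − 0 − 18 = 319 mm.


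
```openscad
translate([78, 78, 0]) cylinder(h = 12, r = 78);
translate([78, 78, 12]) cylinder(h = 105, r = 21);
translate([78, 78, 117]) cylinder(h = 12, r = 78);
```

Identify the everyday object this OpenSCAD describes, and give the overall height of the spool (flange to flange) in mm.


A spool. The overall height is 129 mm.

Three coaxial cylinders, large–small–large — a spool. Two 12 mm flanges and a 105 mm core give 12 + 105 + 12 = 129 mm.


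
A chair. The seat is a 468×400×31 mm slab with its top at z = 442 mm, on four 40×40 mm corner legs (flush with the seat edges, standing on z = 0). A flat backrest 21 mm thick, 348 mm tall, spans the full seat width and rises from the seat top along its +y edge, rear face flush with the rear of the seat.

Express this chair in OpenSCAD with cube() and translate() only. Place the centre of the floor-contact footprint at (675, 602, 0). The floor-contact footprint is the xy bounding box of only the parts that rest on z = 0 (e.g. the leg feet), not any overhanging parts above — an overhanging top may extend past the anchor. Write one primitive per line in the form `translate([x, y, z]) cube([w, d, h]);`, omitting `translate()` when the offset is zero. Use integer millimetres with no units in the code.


translate([441, 402, 411]) cube([468, 400, 31]);
translate([441, 402, 0]) cube([40, 40, 411]);
translate([869, 402, 0]) cube([40, 40, 411]);
translate([441, 762, 0]) cube([40, 40, 411]);
translate([869, 762, 0]) cube([40, 40, 411]);
translate([441, 781, 442]) cube([468, 21, 348]);


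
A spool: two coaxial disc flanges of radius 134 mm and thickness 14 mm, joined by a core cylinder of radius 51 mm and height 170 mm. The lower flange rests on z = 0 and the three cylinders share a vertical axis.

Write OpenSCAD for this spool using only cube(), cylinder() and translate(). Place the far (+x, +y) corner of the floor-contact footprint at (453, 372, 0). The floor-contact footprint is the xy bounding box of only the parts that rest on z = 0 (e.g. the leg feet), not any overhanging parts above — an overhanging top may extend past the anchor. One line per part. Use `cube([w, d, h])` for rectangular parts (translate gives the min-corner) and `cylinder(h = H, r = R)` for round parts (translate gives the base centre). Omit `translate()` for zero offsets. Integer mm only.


translate([319, 238, 0]) cylinder(h = 14, r = 134);
translate([319, 238, 14]) cylinder(h = 170, r = 51);
translate([319, 238, 184]) cylinder(h = 14, r = 134);


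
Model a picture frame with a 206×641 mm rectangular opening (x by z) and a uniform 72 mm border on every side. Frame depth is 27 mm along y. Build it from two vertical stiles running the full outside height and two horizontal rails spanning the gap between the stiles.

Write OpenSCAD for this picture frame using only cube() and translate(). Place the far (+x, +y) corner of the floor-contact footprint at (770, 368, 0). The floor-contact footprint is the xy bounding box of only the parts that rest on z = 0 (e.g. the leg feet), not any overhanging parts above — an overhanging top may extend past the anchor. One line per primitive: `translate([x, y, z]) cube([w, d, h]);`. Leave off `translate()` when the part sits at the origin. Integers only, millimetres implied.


translate([420, 341, 0]) cube([72, 27, 785]);
translate([698, 341, 0]) cube([72, 27, 785]);
translate([492, 341, 0]) cube([206, 27, 72]);
translate([492, 341, 713]) cube([206, 27, 72]);


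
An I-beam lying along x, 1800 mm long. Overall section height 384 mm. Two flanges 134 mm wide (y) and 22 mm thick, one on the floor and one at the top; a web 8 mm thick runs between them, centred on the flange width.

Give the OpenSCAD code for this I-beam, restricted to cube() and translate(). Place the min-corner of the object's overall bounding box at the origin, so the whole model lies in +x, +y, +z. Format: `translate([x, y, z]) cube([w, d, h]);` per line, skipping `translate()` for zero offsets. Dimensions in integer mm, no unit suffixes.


cube([1800, 134, 22]);
translate([0, 63, 22]) cube([1800, 8, 340]);
translate([0, 0, 362]) cube([1800, 134, 22]);


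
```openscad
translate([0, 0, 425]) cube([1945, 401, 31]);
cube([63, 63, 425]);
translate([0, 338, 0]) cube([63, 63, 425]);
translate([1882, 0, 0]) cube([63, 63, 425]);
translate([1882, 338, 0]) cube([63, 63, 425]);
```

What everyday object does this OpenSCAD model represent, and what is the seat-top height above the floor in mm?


A bench. The seat-top height is 456 mm.

A long slab on four corner posts — a bench. The slab sits at z = 425 with thickness 31, so the top is 425 + 31 = 456 mm.


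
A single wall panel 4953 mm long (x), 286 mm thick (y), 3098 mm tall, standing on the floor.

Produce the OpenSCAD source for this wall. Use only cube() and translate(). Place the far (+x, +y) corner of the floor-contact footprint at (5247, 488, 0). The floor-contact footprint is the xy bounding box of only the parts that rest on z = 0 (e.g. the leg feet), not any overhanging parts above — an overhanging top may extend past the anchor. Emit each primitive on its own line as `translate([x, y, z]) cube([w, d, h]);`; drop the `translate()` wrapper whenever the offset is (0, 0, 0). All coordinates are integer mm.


translate([294, 202, 0]) cube([4953, 286, 3098]);


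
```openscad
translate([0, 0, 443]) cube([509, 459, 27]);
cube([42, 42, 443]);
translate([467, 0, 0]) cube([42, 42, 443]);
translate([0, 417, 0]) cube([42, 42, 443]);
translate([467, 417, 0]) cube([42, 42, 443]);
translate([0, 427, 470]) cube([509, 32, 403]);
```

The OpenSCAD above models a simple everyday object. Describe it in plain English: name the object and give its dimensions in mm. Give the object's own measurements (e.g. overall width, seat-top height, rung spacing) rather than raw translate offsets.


A chair. The seat is a 509×459×27 mm slab with its top at z = 470 mm, on four 42×42 mm corner legs (flush with the seat edges, standing on z = 0). A flat backrest 32 mm thick, 403 mm tall, spans the full seat width and rises from the seat top along its +y edge, rear face flush with the rear of the seat.


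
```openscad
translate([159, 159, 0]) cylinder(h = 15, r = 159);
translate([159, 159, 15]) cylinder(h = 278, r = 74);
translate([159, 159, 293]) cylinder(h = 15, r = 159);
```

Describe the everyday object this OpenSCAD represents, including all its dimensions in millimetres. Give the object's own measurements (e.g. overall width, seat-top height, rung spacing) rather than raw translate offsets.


A spool: two coaxial disc flanges of radius 159 mm and thickness 15 mm, joined by a core cylinder of radius 74 mm and height 278 mm. The lower flange rests on z = 0 and the three cylinders share a vertical axis.


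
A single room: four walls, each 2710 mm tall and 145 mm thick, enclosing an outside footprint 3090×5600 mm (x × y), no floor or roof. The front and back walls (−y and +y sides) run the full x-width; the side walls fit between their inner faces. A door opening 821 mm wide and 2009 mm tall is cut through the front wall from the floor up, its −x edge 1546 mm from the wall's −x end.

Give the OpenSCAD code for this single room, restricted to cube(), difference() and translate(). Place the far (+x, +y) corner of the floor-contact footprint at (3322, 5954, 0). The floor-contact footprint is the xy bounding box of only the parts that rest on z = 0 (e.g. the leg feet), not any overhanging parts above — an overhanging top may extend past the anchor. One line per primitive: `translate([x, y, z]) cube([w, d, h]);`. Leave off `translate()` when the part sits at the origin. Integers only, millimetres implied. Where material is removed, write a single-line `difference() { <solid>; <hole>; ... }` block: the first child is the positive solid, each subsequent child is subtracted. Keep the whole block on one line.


difference() { translate([232, 354, 0]) cube([3090, 145, 2710]); translate([1778, 354, 0]) cube([821, 145, 2009]); }
translate([232, 5809, 0]) cube([3090, 145, 2710]);
translate([232, 499, 0]) cube([145, 5310, 2710]);
translate([3177, 499, 0]) cube([145, 5310, 2710]);


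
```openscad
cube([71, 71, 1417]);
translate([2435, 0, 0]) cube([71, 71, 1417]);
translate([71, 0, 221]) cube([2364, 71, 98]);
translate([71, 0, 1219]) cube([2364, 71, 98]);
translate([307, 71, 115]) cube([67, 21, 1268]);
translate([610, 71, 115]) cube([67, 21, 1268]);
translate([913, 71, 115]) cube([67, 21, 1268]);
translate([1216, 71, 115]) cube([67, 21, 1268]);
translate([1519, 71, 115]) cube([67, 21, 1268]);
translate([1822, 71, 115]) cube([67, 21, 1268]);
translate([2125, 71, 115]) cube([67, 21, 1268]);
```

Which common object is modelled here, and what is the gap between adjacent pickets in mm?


A fence section. The picket gap is 236 mm.

Two posts, two rails, 7 pickets — a fence section. Span 2364 mm holds 7 pickets of 67 mm with 8 equal gaps: ⌊(2364 − 7·67) / 8⌋ = 236 mm.


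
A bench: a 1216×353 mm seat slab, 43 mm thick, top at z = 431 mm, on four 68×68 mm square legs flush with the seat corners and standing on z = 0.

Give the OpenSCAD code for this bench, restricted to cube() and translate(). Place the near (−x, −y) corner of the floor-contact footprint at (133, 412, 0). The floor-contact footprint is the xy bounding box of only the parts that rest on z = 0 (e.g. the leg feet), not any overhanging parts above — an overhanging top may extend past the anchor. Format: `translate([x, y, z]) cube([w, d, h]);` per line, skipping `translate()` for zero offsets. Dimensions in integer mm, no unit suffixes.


// leg_h = 431 − 43 = 388
translate([133, 412, 388]) cube([1216, 353, 43]);
translate([133, 412, 0]) cube([68, 68, 388]);
translate([133, 697, 0]) cube([68, 68, 388]);
translate([1281, 412, 0]) cube([68, 68, 388]);
translate([1281, 697, 0]) cube([68, 68, 388]);


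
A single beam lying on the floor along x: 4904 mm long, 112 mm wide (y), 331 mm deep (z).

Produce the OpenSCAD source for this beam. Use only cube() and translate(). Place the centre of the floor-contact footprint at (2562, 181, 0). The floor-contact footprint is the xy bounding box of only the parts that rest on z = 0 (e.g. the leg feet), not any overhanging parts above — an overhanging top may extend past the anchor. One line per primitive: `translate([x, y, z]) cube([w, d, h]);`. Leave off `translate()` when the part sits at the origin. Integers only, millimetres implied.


translate([110, 125, 0]) cube([4904, 112, 331]);
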